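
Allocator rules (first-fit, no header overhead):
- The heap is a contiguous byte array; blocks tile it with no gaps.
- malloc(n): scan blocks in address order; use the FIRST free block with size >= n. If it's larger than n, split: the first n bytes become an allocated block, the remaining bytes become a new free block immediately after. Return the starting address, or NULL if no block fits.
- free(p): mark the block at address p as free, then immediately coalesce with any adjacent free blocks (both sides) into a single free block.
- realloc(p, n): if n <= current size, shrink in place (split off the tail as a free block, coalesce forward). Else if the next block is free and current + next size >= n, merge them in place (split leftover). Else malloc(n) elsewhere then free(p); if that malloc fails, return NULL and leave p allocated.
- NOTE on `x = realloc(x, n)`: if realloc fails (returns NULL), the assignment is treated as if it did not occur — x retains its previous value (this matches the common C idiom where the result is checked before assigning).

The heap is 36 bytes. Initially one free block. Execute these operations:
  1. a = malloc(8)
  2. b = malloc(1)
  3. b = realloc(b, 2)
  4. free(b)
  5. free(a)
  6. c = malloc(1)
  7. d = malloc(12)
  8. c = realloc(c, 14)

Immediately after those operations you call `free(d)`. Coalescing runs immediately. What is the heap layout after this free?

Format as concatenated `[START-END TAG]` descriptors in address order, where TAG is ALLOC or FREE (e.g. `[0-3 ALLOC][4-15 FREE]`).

Op 1: a = malloc(8) -> a = 0; heap: [0-7 ALLOC][8-35 FREE]
Op 2: b = malloc(1) -> b = 8; heap: [0-7 ALLOC][8-8 ALLOC][9-35 FREE]
Op 3: b = realloc(b, 2) -> b = 8; heap: [0-7 ALLOC][8-9 ALLOC][10-35 FREE]
Op 4: free(b) -> (freed b); heap: [0-7 ALLOC][8-35 FREE]
Op 5: free(a) -> (freed a); heap: [0-35 FREE]
Op 6: c = malloc(1) -> c = 0; heap: [0-0 ALLOC][1-35 FREE]
Op 7: d = malloc(12) -> d = 1; heap: [0-0 ALLOC][1-12 ALLOC][13-35 FREE]
Op 8: c = realloc(c, 14) -> c = 13; heap: [0-0 FREE][1-12 ALLOC][13-26 ALLOC][27-35 FREE]
free(d): d = 1 -> block [1-12 ALLOC]; mark free, coalesce with adjacent free neighbors -> [0-12 FREE][13-26 ALLOC][27-35 FREE]

Answer: [0-12 FREE][13-26 ALLOC][27-35 FREE]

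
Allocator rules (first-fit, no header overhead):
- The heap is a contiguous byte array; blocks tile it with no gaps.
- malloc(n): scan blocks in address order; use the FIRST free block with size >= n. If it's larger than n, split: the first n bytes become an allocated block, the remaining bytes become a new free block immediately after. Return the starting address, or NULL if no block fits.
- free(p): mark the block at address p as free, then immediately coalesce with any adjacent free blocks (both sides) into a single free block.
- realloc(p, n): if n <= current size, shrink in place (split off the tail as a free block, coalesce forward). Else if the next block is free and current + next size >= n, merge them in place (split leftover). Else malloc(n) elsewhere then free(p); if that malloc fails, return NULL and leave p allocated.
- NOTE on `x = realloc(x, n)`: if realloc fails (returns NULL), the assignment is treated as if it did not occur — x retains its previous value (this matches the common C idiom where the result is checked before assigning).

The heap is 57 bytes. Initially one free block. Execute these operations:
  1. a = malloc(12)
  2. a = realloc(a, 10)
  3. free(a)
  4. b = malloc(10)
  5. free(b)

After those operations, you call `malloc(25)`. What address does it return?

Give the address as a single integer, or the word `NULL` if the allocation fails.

Answer: 0

Derivation:
Op 1: a = malloc(12) -> a = 0; heap: [0-11 ALLOC][12-56 FREE]
Op 2: a = realloc(a, 10) -> a = 0; heap: [0-9 ALLOC][10-56 FREE]
Op 3: free(a) -> (freed a); heap: [0-56 FREE]
Op 4: b = malloc(10) -> b = 0; heap: [0-9 ALLOC][10-56 FREE]
Op 5: free(b) -> (freed b); heap: [0-56 FREE]
malloc(25): first-fit scan over [0-56 FREE] -> 0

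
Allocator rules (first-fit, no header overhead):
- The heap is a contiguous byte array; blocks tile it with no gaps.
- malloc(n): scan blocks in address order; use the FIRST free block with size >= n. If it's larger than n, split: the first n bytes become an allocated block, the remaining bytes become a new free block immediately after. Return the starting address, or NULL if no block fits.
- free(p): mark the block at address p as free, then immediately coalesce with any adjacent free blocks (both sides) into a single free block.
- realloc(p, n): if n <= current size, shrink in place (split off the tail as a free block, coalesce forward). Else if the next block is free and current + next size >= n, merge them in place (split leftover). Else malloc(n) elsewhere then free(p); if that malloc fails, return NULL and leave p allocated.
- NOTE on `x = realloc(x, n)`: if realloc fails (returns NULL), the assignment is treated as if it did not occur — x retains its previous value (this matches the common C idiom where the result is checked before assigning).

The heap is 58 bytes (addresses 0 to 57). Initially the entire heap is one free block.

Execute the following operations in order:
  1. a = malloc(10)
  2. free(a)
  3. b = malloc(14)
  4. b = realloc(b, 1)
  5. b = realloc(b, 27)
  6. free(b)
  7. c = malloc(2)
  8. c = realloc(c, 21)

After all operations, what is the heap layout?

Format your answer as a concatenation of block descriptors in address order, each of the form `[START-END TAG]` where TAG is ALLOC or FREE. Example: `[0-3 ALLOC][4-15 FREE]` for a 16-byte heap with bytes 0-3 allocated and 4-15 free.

Answer: [0-20 ALLOC][21-57 FREE]

Derivation:
Op 1: a = malloc(10) -> a = 0; heap: [0-9 ALLOC][10-57 FREE]
Op 2: free(a) -> (freed a); heap: [0-57 FREE]
Op 3: b = malloc(14) -> b = 0; heap: [0-13 ALLOC][14-57 FREE]
Op 4: b = realloc(b, 1) -> b = 0; heap: [0-0 ALLOC][1-57 FREE]
Op 5: b = realloc(b, 27) -> b = 0; heap: [0-26 ALLOC][27-57 FREE]
Op 6: free(b) -> (freed b); heap: [0-57 FREE]
Op 7: c = malloc(2) -> c = 0; heap: [0-1 ALLOC][2-57 FREE]
Op 8: c = realloc(c, 21) -> c = 0; heap: [0-20 ALLOC][21-57 FREE]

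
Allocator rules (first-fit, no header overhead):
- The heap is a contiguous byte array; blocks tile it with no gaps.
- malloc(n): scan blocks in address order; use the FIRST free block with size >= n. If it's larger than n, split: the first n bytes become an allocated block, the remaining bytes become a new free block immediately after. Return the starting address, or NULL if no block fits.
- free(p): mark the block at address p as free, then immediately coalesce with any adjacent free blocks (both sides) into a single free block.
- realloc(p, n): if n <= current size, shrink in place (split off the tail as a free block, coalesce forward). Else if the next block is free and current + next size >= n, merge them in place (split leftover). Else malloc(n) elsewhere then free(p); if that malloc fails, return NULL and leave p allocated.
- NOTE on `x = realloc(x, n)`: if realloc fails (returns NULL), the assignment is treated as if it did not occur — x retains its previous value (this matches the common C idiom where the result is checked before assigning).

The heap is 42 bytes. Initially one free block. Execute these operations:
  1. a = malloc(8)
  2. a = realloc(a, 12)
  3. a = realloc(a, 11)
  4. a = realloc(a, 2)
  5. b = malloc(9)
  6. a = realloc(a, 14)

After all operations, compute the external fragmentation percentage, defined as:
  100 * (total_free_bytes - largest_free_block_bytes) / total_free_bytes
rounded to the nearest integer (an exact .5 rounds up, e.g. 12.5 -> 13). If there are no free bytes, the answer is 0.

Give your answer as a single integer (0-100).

Op 1: a = malloc(8) -> a = 0; heap: [0-7 ALLOC][8-41 FREE]
Op 2: a = realloc(a, 12) -> a = 0; heap: [0-11 ALLOC][12-41 FREE]
Op 3: a = realloc(a, 11) -> a = 0; heap: [0-10 ALLOC][11-41 FREE]
Op 4: a = realloc(a, 2) -> a = 0; heap: [0-1 ALLOC][2-41 FREE]
Op 5: b = malloc(9) -> b = 2; heap: [0-1 ALLOC][2-10 ALLOC][11-41 FREE]
Op 6: a = realloc(a, 14) -> a = 11; heap: [0-1 FREE][2-10 ALLOC][11-24 ALLOC][25-41 FREE]
Free blocks: [2 17] total_free=19 largest=17 -> 100*(19-17)/19 = 200/19 ≈ 10.526 -> rounds to 11

Answer: 11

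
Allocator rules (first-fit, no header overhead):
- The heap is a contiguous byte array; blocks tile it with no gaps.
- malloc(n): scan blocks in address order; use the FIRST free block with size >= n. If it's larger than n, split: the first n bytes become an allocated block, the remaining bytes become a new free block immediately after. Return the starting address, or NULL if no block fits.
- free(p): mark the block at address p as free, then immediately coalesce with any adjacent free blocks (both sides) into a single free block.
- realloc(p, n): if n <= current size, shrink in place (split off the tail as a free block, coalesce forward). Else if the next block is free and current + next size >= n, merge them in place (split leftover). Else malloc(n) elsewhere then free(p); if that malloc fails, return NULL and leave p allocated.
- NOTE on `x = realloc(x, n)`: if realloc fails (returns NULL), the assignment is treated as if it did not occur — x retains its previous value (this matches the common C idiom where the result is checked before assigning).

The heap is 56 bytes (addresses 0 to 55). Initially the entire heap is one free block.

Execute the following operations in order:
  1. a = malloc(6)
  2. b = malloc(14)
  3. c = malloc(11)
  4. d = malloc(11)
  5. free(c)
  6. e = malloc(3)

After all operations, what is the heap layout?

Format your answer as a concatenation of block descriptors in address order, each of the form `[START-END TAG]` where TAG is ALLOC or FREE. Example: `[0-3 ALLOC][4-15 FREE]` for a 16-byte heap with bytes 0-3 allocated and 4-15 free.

Op 1: a = malloc(6) -> a = 0; heap: [0-5 ALLOC][6-55 FREE]
Op 2: b = malloc(14) -> b = 6; heap: [0-5 ALLOC][6-19 ALLOC][20-55 FREE]
Op 3: c = malloc(11) -> c = 20; heap: [0-5 ALLOC][6-19 ALLOC][20-30 ALLOC][31-55 FREE]
Op 4: d = malloc(11) -> d = 31; heap: [0-5 ALLOC][6-19 ALLOC][20-30 ALLOC][31-41 ALLOC][42-55 FREE]
Op 5: free(c) -> (freed c); heap: [0-5 ALLOC][6-19 ALLOC][20-30 FREE][31-41 ALLOC][42-55 FREE]
Op 6: e = malloc(3) -> e = 20; heap: [0-5 ALLOC][6-19 ALLOC][20-22 ALLOC][23-30 FREE][31-41 ALLOC][42-55 FREE]

Answer: [0-5 ALLOC][6-19 ALLOC][20-22 ALLOC][23-30 FREE][31-41 ALLOC][42-55 FREE]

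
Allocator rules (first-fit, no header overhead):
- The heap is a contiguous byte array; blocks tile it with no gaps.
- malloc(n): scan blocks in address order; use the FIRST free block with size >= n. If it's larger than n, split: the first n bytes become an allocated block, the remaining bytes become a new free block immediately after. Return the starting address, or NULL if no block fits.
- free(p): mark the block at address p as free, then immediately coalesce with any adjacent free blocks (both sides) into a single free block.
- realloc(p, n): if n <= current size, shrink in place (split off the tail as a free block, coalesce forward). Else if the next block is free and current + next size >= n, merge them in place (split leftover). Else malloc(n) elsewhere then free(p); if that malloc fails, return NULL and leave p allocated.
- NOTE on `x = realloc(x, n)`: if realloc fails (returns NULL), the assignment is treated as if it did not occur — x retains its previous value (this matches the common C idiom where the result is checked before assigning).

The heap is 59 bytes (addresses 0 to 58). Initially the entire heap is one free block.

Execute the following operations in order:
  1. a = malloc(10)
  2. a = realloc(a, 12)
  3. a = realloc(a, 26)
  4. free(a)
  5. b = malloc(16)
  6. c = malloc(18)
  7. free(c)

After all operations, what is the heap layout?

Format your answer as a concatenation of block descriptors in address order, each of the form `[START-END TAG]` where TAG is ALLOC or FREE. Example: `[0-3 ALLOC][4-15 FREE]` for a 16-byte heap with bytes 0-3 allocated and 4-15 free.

Op 1: a = malloc(10) -> a = 0; heap: [0-9 ALLOC][10-58 FREE]
Op 2: a = realloc(a, 12) -> a = 0; heap: [0-11 ALLOC][12-58 FREE]
Op 3: a = realloc(a, 26) -> a = 0; heap: [0-25 ALLOC][26-58 FREE]
Op 4: free(a) -> (freed a); heap: [0-58 FREE]
Op 5: b = malloc(16) -> b = 0; heap: [0-15 ALLOC][16-58 FREE]
Op 6: c = malloc(18) -> c = 16; heap: [0-15 ALLOC][16-33 ALLOC][34-58 FREE]
Op 7: free(c) -> (freed c); heap: [0-15 ALLOC][16-58 FREE]

Answer: [0-15 ALLOC][16-58 FREE]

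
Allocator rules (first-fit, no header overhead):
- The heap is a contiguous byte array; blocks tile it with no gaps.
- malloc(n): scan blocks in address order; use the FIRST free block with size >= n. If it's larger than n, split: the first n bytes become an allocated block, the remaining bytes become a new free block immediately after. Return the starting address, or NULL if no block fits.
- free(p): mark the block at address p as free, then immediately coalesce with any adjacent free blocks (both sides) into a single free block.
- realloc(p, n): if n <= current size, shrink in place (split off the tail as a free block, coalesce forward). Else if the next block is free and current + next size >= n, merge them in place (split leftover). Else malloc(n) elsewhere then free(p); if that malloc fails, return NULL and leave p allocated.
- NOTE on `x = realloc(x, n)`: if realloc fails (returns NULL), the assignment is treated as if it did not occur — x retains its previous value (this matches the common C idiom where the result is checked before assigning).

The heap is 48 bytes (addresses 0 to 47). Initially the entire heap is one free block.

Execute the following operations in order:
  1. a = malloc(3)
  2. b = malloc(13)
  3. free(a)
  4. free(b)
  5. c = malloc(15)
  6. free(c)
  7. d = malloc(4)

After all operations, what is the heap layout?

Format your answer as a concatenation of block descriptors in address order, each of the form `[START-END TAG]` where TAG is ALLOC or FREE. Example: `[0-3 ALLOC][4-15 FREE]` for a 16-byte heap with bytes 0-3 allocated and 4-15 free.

Answer: [0-3 ALLOC][4-47 FREE]

Derivation:
Op 1: a = malloc(3) -> a = 0; heap: [0-2 ALLOC][3-47 FREE]
Op 2: b = malloc(13) -> b = 3; heap: [0-2 ALLOC][3-15 ALLOC][16-47 FREE]
Op 3: free(a) -> (freed a); heap: [0-2 FREE][3-15 ALLOC][16-47 FREE]
Op 4: free(b) -> (freed b); heap: [0-47 FREE]
Op 5: c = malloc(15) -> c = 0; heap: [0-14 ALLOC][15-47 FREE]
Op 6: free(c) -> (freed c); heap: [0-47 FREE]
Op 7: d = malloc(4) -> d = 0; heap: [0-3 ALLOC][4-47 FREE]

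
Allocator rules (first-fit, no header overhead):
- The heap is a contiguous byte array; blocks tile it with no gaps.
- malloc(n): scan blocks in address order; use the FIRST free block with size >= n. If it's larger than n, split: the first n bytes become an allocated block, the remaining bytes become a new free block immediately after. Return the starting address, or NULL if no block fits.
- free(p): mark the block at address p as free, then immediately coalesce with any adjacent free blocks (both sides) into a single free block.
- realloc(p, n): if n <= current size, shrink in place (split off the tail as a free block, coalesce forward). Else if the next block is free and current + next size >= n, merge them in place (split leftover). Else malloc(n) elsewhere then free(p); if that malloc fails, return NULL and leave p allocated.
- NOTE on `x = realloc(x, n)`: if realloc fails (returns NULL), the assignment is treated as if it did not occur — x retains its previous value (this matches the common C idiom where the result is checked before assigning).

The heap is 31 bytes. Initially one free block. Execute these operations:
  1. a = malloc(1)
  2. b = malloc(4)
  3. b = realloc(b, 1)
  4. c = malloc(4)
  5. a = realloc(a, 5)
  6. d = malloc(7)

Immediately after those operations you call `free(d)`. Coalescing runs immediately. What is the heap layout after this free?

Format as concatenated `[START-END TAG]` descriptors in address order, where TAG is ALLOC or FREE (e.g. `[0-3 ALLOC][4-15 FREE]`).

Op 1: a = malloc(1) -> a = 0; heap: [0-0 ALLOC][1-30 FREE]
Op 2: b = malloc(4) -> b = 1; heap: [0-0 ALLOC][1-4 ALLOC][5-30 FREE]
Op 3: b = realloc(b, 1) -> b = 1; heap: [0-0 ALLOC][1-1 ALLOC][2-30 FREE]
Op 4: c = malloc(4) -> c = 2; heap: [0-0 ALLOC][1-1 ALLOC][2-5 ALLOC][6-30 FREE]
Op 5: a = realloc(a, 5) -> a = 6; heap: [0-0 FREE][1-1 ALLOC][2-5 ALLOC][6-10 ALLOC][11-30 FREE]
Op 6: d = malloc(7) -> d = 11; heap: [0-0 FREE][1-1 ALLOC][2-5 ALLOC][6-10 ALLOC][11-17 ALLOC][18-30 FREE]
free(d): d = 11 -> block [11-17 ALLOC]; mark free, coalesce with adjacent free neighbors -> [0-0 FREE][1-1 ALLOC][2-5 ALLOC][6-10 ALLOC][11-30 FREE]

Answer: [0-0 FREE][1-1 ALLOC][2-5 ALLOC][6-10 ALLOC][11-30 FREE]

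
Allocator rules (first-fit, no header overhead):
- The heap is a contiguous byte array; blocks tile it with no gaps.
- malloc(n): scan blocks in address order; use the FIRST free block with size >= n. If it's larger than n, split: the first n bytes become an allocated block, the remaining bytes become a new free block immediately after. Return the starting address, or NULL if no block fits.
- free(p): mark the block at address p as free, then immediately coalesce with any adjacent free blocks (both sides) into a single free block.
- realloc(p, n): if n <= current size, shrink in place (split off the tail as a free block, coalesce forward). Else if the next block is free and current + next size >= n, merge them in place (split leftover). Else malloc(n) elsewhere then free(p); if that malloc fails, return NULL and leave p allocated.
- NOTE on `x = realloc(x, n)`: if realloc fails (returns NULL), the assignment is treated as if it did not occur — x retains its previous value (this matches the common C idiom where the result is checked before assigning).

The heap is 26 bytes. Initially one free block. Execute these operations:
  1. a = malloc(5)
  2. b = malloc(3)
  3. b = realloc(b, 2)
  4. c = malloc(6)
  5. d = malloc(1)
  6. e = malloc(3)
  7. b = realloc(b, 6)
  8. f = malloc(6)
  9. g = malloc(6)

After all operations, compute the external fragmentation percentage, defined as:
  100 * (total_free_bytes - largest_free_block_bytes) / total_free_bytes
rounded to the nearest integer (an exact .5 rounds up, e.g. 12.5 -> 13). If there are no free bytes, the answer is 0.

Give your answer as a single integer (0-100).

Answer: 40

Derivation:
Op 1: a = malloc(5) -> a = 0; heap: [0-4 ALLOC][5-25 FREE]
Op 2: b = malloc(3) -> b = 5; heap: [0-4 ALLOC][5-7 ALLOC][8-25 FREE]
Op 3: b = realloc(b, 2) -> b = 5; heap: [0-4 ALLOC][5-6 ALLOC][7-25 FREE]
Op 4: c = malloc(6) -> c = 7; heap: [0-4 ALLOC][5-6 ALLOC][7-12 ALLOC][13-25 FREE]
Op 5: d = malloc(1) -> d = 13; heap: [0-4 ALLOC][5-6 ALLOC][7-12 ALLOC][13-13 ALLOC][14-25 FREE]
Op 6: e = malloc(3) -> e = 14; heap: [0-4 ALLOC][5-6 ALLOC][7-12 ALLOC][13-13 ALLOC][14-16 ALLOC][17-25 FREE]
Op 7: b = realloc(b, 6) -> b = 17; heap: [0-4 ALLOC][5-6 FREE][7-12 ALLOC][13-13 ALLOC][14-16 ALLOC][17-22 ALLOC][23-25 FREE]
Op 8: f = malloc(6) -> f = NULL; heap: [0-4 ALLOC][5-6 FREE][7-12 ALLOC][13-13 ALLOC][14-16 ALLOC][17-22 ALLOC][23-25 FREE]
Op 9: g = malloc(6) -> g = NULL; heap: [0-4 ALLOC][5-6 FREE][7-12 ALLOC][13-13 ALLOC][14-16 ALLOC][17-22 ALLOC][23-25 FREE]
Free blocks: [2 3] total_free=5 largest=3 -> 100*(5-3)/5 = 200/5 = 40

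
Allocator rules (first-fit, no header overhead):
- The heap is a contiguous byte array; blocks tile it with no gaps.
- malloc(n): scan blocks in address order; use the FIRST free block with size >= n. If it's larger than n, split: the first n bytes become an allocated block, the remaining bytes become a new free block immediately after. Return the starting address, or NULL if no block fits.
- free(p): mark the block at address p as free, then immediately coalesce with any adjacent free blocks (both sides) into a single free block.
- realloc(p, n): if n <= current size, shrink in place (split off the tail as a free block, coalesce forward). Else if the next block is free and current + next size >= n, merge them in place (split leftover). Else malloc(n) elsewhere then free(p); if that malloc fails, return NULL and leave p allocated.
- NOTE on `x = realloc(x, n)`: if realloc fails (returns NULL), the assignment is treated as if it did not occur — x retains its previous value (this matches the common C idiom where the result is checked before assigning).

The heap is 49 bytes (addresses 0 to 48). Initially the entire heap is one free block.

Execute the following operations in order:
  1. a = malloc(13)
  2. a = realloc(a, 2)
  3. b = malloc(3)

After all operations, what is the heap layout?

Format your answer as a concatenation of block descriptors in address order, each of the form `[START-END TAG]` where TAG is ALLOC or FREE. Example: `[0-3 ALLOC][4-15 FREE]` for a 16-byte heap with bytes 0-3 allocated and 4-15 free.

Op 1: a = malloc(13) -> a = 0; heap: [0-12 ALLOC][13-48 FREE]
Op 2: a = realloc(a, 2) -> a = 0; heap: [0-1 ALLOC][2-48 FREE]
Op 3: b = malloc(3) -> b = 2; heap: [0-1 ALLOC][2-4 ALLOC][5-48 FREE]

Answer: [0-1 ALLOC][2-4 ALLOC][5-48 FREE]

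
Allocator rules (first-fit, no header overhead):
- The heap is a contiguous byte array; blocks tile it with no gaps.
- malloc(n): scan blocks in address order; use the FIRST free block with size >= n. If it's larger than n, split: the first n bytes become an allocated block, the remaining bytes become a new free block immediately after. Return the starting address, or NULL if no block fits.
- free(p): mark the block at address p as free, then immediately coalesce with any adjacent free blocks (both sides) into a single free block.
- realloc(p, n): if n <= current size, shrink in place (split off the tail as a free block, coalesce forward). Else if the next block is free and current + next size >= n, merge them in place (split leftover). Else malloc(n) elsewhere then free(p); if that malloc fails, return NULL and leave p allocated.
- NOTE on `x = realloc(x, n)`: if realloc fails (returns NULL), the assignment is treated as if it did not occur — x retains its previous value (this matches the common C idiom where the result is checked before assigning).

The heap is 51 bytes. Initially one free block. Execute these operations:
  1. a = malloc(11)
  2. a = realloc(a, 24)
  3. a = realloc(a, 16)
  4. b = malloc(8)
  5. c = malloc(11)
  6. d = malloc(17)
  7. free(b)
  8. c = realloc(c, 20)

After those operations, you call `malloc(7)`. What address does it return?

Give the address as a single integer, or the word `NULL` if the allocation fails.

Op 1: a = malloc(11) -> a = 0; heap: [0-10 ALLOC][11-50 FREE]
Op 2: a = realloc(a, 24) -> a = 0; heap: [0-23 ALLOC][24-50 FREE]
Op 3: a = realloc(a, 16) -> a = 0; heap: [0-15 ALLOC][16-50 FREE]
Op 4: b = malloc(8) -> b = 16; heap: [0-15 ALLOC][16-23 ALLOC][24-50 FREE]
Op 5: c = malloc(11) -> c = 24; heap: [0-15 ALLOC][16-23 ALLOC][24-34 ALLOC][35-50 FREE]
Op 6: d = malloc(17) -> d = NULL; heap: [0-15 ALLOC][16-23 ALLOC][24-34 ALLOC][35-50 FREE]
Op 7: free(b) -> (freed b); heap: [0-15 ALLOC][16-23 FREE][24-34 ALLOC][35-50 FREE]
Op 8: c = realloc(c, 20) -> c = 24; heap: [0-15 ALLOC][16-23 FREE][24-43 ALLOC][44-50 FREE]
malloc(7): first-fit scan over [0-15 ALLOC][16-23 FREE][24-43 ALLOC][44-50 FREE] -> 16

Answer: 16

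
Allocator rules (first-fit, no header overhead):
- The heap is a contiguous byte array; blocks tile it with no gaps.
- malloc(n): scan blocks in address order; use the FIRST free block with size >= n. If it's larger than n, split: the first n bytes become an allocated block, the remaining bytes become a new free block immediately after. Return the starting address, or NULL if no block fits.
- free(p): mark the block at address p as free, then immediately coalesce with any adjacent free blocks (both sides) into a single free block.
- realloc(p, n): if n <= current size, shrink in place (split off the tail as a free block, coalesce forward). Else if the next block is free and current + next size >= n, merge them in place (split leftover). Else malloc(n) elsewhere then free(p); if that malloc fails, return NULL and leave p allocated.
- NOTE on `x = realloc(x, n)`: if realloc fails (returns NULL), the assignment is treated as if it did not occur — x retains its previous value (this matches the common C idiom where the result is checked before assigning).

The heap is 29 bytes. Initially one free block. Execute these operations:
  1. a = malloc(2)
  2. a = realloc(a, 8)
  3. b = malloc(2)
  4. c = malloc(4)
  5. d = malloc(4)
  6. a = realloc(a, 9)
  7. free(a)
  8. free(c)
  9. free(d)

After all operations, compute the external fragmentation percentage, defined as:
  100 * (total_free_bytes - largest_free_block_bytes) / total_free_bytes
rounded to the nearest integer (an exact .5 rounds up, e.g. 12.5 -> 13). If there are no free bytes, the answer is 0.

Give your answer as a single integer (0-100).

Op 1: a = malloc(2) -> a = 0; heap: [0-1 ALLOC][2-28 FREE]
Op 2: a = realloc(a, 8) -> a = 0; heap: [0-7 ALLOC][8-28 FREE]
Op 3: b = malloc(2) -> b = 8; heap: [0-7 ALLOC][8-9 ALLOC][10-28 FREE]
Op 4: c = malloc(4) -> c = 10; heap: [0-7 ALLOC][8-9 ALLOC][10-13 ALLOC][14-28 FREE]
Op 5: d = malloc(4) -> d = 14; heap: [0-7 ALLOC][8-9 ALLOC][10-13 ALLOC][14-17 ALLOC][18-28 FREE]
Op 6: a = realloc(a, 9) -> a = 18; heap: [0-7 FREE][8-9 ALLOC][10-13 ALLOC][14-17 ALLOC][18-26 ALLOC][27-28 FREE]
Op 7: free(a) -> (freed a); heap: [0-7 FREE][8-9 ALLOC][10-13 ALLOC][14-17 ALLOC][18-28 FREE]
Op 8: free(c) -> (freed c); heap: [0-7 FREE][8-9 ALLOC][10-13 FREE][14-17 ALLOC][18-28 FREE]
Op 9: free(d) -> (freed d); heap: [0-7 FREE][8-9 ALLOC][10-28 FREE]
Free blocks: [8 19] total_free=27 largest=19 -> 100*(27-19)/27 = 800/27 ≈ 29.630 -> rounds to 30

Answer: 30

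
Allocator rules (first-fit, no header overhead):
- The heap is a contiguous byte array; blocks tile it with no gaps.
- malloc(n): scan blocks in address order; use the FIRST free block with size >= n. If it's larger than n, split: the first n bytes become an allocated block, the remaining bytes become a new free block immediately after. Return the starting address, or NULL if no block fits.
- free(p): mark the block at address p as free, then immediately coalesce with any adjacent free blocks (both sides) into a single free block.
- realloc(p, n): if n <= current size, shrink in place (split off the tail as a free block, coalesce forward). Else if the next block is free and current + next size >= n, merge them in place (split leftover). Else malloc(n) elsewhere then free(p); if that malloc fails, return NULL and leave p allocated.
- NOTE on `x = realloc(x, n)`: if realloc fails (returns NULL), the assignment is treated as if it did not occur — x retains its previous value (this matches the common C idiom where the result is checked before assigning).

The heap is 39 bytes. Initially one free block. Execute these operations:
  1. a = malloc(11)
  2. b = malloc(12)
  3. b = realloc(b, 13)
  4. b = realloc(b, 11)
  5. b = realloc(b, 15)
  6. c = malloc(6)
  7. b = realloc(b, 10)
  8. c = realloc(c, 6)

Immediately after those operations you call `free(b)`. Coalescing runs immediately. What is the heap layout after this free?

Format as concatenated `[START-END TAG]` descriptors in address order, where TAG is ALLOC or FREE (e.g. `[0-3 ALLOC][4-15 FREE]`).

Answer: [0-10 ALLOC][11-25 FREE][26-31 ALLOC][32-38 FREE]

Derivation:
Op 1: a = malloc(11) -> a = 0; heap: [0-10 ALLOC][11-38 FREE]
Op 2: b = malloc(12) -> b = 11; heap: [0-10 ALLOC][11-22 ALLOC][23-38 FREE]
Op 3: b = realloc(b, 13) -> b = 11; heap: [0-10 ALLOC][11-23 ALLOC][24-38 FREE]
Op 4: b = realloc(b, 11) -> b = 11; heap: [0-10 ALLOC][11-21 ALLOC][22-38 FREE]
Op 5: b = realloc(b, 15) -> b = 11; heap: [0-10 ALLOC][11-25 ALLOC][26-38 FREE]
Op 6: c = malloc(6) -> c = 26; heap: [0-10 ALLOC][11-25 ALLOC][26-31 ALLOC][32-38 FREE]
Op 7: b = realloc(b, 10) -> b = 11; heap: [0-10 ALLOC][11-20 ALLOC][21-25 FREE][26-31 ALLOC][32-38 FREE]
Op 8: c = realloc(c, 6) -> c = 26; heap: [0-10 ALLOC][11-20 ALLOC][21-25 FREE][26-31 ALLOC][32-38 FREE]
free(b): b = 11 -> block [11-20 ALLOC]; mark free, coalesce with adjacent free neighbors -> [0-10 ALLOC][11-25 FREE][26-31 ALLOC][32-38 FREE]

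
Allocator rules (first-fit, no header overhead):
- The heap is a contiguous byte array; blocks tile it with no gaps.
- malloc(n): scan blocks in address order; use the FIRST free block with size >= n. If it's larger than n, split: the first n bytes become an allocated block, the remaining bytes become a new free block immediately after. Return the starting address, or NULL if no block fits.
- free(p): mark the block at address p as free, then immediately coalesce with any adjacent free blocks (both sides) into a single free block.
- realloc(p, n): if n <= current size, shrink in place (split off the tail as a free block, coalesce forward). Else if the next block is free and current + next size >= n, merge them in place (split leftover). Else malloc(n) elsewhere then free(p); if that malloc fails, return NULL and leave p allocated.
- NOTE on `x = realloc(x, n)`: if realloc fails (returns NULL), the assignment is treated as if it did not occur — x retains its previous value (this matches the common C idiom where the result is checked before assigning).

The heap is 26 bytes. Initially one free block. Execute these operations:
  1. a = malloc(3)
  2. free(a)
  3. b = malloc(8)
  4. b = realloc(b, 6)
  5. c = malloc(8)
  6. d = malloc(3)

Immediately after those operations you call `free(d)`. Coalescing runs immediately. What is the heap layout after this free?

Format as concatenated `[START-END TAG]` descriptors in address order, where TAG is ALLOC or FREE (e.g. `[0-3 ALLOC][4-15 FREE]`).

Op 1: a = malloc(3) -> a = 0; heap: [0-2 ALLOC][3-25 FREE]
Op 2: free(a) -> (freed a); heap: [0-25 FREE]
Op 3: b = malloc(8) -> b = 0; heap: [0-7 ALLOC][8-25 FREE]
Op 4: b = realloc(b, 6) -> b = 0; heap: [0-5 ALLOC][6-25 FREE]
Op 5: c = malloc(8) -> c = 6; heap: [0-5 ALLOC][6-13 ALLOC][14-25 FREE]
Op 6: d = malloc(3) -> d = 14; heap: [0-5 ALLOC][6-13 ALLOC][14-16 ALLOC][17-25 FREE]
free(d): d = 14 -> block [14-16 ALLOC]; mark free, coalesce with adjacent free neighbors -> [0-5 ALLOC][6-13 ALLOC][14-25 FREE]

Answer: [0-5 ALLOC][6-13 ALLOC][14-25 FREE]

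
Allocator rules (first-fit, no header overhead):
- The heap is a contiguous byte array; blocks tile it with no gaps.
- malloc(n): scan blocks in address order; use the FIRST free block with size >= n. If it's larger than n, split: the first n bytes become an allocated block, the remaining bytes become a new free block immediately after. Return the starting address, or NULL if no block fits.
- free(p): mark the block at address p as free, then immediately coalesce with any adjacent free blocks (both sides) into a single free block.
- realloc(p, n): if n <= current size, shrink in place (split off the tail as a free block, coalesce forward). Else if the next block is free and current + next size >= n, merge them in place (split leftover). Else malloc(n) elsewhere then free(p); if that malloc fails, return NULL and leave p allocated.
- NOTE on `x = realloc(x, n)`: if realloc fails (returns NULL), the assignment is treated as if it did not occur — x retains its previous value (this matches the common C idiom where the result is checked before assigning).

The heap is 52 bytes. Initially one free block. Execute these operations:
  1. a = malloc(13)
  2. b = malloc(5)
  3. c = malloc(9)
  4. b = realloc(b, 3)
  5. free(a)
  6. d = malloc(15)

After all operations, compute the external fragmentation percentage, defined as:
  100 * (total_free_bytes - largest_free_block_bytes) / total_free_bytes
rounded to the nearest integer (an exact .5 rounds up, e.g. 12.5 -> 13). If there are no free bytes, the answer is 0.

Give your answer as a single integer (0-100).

Op 1: a = malloc(13) -> a = 0; heap: [0-12 ALLOC][13-51 FREE]
Op 2: b = malloc(5) -> b = 13; heap: [0-12 ALLOC][13-17 ALLOC][18-51 FREE]
Op 3: c = malloc(9) -> c = 18; heap: [0-12 ALLOC][13-17 ALLOC][18-26 ALLOC][27-51 FREE]
Op 4: b = realloc(b, 3) -> b = 13; heap: [0-12 ALLOC][13-15 ALLOC][16-17 FREE][18-26 ALLOC][27-51 FREE]
Op 5: free(a) -> (freed a); heap: [0-12 FREE][13-15 ALLOC][16-17 FREE][18-26 ALLOC][27-51 FREE]
Op 6: d = malloc(15) -> d = 27; heap: [0-12 FREE][13-15 ALLOC][16-17 FREE][18-26 ALLOC][27-41 ALLOC][42-51 FREE]
Free blocks: [13 2 10] total_free=25 largest=13 -> 100*(25-13)/25 = 1200/25 = 48

Answer: 48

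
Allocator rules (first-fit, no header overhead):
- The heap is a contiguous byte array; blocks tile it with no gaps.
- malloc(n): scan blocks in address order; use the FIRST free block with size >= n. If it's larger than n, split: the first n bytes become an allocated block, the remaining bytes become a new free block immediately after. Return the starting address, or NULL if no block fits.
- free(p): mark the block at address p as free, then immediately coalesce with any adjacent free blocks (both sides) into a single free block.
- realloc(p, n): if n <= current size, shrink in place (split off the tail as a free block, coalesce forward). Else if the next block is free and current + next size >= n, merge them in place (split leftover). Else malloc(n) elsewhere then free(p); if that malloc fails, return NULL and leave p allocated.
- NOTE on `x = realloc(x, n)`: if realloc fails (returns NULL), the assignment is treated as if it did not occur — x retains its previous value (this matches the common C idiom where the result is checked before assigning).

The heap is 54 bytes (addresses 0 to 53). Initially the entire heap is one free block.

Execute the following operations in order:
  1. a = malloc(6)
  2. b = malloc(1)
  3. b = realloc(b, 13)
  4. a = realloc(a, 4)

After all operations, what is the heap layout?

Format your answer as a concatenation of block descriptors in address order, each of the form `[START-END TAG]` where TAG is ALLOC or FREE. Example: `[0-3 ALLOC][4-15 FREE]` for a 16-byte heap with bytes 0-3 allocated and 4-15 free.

Answer: [0-3 ALLOC][4-5 FREE][6-18 ALLOC][19-53 FREE]

Derivation:
Op 1: a = malloc(6) -> a = 0; heap: [0-5 ALLOC][6-53 FREE]
Op 2: b = malloc(1) -> b = 6; heap: [0-5 ALLOC][6-6 ALLOC][7-53 FREE]
Op 3: b = realloc(b, 13) -> b = 6; heap: [0-5 ALLOC][6-18 ALLOC][19-53 FREE]
Op 4: a = realloc(a, 4) -> a = 0; heap: [0-3 ALLOC][4-5 FREE][6-18 ALLOC][19-53 FREE]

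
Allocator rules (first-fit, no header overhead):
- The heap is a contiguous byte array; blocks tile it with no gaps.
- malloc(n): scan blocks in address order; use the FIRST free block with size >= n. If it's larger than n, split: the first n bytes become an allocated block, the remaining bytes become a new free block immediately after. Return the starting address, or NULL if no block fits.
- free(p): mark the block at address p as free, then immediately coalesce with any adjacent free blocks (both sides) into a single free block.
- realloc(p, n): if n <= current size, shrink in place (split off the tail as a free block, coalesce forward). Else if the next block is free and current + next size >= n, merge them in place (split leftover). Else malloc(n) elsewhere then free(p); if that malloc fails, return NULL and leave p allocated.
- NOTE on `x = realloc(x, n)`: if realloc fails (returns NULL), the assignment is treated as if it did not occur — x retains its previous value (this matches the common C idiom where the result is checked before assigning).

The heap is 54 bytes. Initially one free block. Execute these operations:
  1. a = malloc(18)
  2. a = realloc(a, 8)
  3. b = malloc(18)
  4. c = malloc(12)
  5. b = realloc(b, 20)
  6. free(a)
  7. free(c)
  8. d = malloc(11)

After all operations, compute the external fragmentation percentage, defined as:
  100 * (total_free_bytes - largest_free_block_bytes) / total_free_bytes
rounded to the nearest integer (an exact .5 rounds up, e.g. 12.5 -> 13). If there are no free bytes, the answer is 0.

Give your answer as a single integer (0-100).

Op 1: a = malloc(18) -> a = 0; heap: [0-17 ALLOC][18-53 FREE]
Op 2: a = realloc(a, 8) -> a = 0; heap: [0-7 ALLOC][8-53 FREE]
Op 3: b = malloc(18) -> b = 8; heap: [0-7 ALLOC][8-25 ALLOC][26-53 FREE]
Op 4: c = malloc(12) -> c = 26; heap: [0-7 ALLOC][8-25 ALLOC][26-37 ALLOC][38-53 FREE]
Op 5: b = realloc(b, 20) -> NULL (b unchanged); heap: [0-7 ALLOC][8-25 ALLOC][26-37 ALLOC][38-53 FREE]
Op 6: free(a) -> (freed a); heap: [0-7 FREE][8-25 ALLOC][26-37 ALLOC][38-53 FREE]
Op 7: free(c) -> (freed c); heap: [0-7 FREE][8-25 ALLOC][26-53 FREE]
Op 8: d = malloc(11) -> d = 26; heap: [0-7 FREE][8-25 ALLOC][26-36 ALLOC][37-53 FREE]
Free blocks: [8 17] total_free=25 largest=17 -> 100*(25-17)/25 = 800/25 = 32

Answer: 32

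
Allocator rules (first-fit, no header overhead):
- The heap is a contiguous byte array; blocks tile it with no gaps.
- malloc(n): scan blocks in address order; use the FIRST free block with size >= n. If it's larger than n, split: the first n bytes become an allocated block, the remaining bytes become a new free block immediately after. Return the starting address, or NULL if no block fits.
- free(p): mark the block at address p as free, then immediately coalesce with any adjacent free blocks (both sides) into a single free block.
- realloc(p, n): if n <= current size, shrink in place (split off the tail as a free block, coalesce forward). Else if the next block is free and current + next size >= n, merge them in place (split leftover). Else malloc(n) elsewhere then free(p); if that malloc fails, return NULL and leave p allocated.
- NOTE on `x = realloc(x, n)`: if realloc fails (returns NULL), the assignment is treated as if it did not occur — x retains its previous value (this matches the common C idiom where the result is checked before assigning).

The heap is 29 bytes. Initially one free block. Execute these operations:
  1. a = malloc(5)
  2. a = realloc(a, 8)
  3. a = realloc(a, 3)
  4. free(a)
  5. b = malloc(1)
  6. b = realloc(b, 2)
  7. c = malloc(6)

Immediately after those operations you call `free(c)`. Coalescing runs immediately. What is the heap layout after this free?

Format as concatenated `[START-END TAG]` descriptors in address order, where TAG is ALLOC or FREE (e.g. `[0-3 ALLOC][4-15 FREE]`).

Op 1: a = malloc(5) -> a = 0; heap: [0-4 ALLOC][5-28 FREE]
Op 2: a = realloc(a, 8) -> a = 0; heap: [0-7 ALLOC][8-28 FREE]
Op 3: a = realloc(a, 3) -> a = 0; heap: [0-2 ALLOC][3-28 FREE]
Op 4: free(a) -> (freed a); heap: [0-28 FREE]
Op 5: b = malloc(1) -> b = 0; heap: [0-0 ALLOC][1-28 FREE]
Op 6: b = realloc(b, 2) -> b = 0; heap: [0-1 ALLOC][2-28 FREE]
Op 7: c = malloc(6) -> c = 2; heap: [0-1 ALLOC][2-7 ALLOC][8-28 FREE]
free(c): c = 2 -> block [2-7 ALLOC]; mark free, coalesce with adjacent free neighbors -> [0-1 ALLOC][2-28 FREE]

Answer: [0-1 ALLOC][2-28 FREE]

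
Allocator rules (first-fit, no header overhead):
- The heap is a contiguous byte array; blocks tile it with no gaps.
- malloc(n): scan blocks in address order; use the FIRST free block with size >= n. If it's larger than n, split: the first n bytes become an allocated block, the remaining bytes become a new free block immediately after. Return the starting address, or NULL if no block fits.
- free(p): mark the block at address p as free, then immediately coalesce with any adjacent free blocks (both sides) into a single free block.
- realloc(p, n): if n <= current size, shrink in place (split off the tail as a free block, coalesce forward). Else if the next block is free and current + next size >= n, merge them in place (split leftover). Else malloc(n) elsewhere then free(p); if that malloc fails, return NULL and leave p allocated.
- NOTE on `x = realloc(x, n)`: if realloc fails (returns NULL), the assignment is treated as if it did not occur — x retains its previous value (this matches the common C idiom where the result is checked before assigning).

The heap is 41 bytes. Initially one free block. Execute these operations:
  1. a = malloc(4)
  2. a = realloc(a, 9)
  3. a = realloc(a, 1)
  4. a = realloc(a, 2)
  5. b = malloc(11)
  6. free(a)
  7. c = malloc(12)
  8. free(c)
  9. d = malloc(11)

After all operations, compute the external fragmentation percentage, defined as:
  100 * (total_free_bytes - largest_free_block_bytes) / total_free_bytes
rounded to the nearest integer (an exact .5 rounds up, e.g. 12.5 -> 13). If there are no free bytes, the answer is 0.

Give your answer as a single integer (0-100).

Op 1: a = malloc(4) -> a = 0; heap: [0-3 ALLOC][4-40 FREE]
Op 2: a = realloc(a, 9) -> a = 0; heap: [0-8 ALLOC][9-40 FREE]
Op 3: a = realloc(a, 1) -> a = 0; heap: [0-0 ALLOC][1-40 FREE]
Op 4: a = realloc(a, 2) -> a = 0; heap: [0-1 ALLOC][2-40 FREE]
Op 5: b = malloc(11) -> b = 2; heap: [0-1 ALLOC][2-12 ALLOC][13-40 FREE]
Op 6: free(a) -> (freed a); heap: [0-1 FREE][2-12 ALLOC][13-40 FREE]
Op 7: c = malloc(12) -> c = 13; heap: [0-1 FREE][2-12 ALLOC][13-24 ALLOC][25-40 FREE]
Op 8: free(c) -> (freed c); heap: [0-1 FREE][2-12 ALLOC][13-40 FREE]
Op 9: d = malloc(11) -> d = 13; heap: [0-1 FREE][2-12 ALLOC][13-23 ALLOC][24-40 FREE]
Free blocks: [2 17] total_free=19 largest=17 -> 100*(19-17)/19 = 200/19 ≈ 10.526 -> rounds to 11

Answer: 11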